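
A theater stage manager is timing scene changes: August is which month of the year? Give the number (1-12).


Calendar month order:
7. July
8. August <--
9. September
August is month number 8

8


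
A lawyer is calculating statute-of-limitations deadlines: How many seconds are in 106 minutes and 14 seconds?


Minutes: 106
Seconds: 14
Convert minutes to seconds: 106 x 60 = 6360
Add remaining seconds: 6360 + 14 = 6374

6374


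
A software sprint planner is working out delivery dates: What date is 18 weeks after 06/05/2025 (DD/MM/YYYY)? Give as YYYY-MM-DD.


Start: 2025-05-06
Weeks to add: 18
Convert to days: 18 x 7 = 126 days
Add 126 days to 2025-05-06
Result: 2025-09-09

2025-09-09


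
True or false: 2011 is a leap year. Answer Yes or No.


Year: 2011
Divisible by 4? 2011 / 4 = 502.75 -> No
Not divisible by 4, so NOT a leap year

No


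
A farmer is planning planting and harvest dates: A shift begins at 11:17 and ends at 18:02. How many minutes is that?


Start time: 11:17 = 677 minutes from midnight
End time: 18:02 = 1082 minutes from midnight
Difference: 1082 - 677 = 405 minutes
That is 6 hours and 45 minutes

405


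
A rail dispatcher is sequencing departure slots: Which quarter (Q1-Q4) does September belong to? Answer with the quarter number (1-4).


Month: September (month 9)
Q1: January-March (months 1-3)
Q2: April-June (months 4-6)
Q3: July-September (months 7-9)
Q4: October-December (months 10-12)
Month 9 falls in Q3

3


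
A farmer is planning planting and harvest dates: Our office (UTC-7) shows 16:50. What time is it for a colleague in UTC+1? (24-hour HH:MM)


Local time: 16:50 at UTC-7 (offset -7h)
Target zone: UTC+1 (offset 1h)
Difference: 1 - (-7) = 8 hours
Calculation: 16 + (8) = 24
Wraparound: (24) mod 24 = 0
Result: 00:50

00:50


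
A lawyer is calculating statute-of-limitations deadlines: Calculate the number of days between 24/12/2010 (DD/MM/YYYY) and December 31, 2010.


Start: December 24, 2010
End: December 31, 2010
Days left in December: 7
Total: 7 days

7


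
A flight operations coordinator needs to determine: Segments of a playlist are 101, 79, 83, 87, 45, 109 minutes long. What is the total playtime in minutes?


Durations: 101, 79, 83, 87, 45, 109
Running sum: 101
+ 79 = 180
+ 83 = 263
+ 87 = 350
+ 45 = 395
+ 109 = 504
Total duration: 504 minutes
That is 8 hours and 24 minutes

504


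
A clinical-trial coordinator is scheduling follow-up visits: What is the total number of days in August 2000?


Month: August
Year: 2000
August is a 31-day month
Total: 31 days

31


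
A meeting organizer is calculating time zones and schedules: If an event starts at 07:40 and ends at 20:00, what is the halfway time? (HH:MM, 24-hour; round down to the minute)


Start time: 07:40 = 460 minutes from midnight
End time: 20:00 = 1200 minutes from midnight
Sum: 460 + 1200 = 1660
Midpoint: 1660 / 2 = 830 minutes
Convert: 830 / 60 = 13 hours, 50 minutes
Result: 13:50

13:50


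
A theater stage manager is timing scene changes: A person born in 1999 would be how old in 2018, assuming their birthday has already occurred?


Birth year: 1999
Current year: 2018
Age = current year - birth year
Age = 2018 - 1999 = 19

19


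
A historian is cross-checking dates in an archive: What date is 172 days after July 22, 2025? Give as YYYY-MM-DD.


Start: 2025-07-22
Adding 172 days
Days remaining in July: 9
After July: 163 days still to add
August 2025: 31 days, 132 remaining
September 2025: 30 days, 102 remaining
October 2025: 31 days, 71 remaining
November 2025: 30 days, 41 remaining
Result: 2026-01-10

2026-01-10


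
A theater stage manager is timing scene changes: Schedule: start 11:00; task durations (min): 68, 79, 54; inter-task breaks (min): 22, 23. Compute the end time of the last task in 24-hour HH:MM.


Start: 11:00 = 660 min from midnight
  after task 1 (68 min): 12:08
  after break (22 min): 12:30
  after task 2 (79 min): 13:49
  after break (23 min): 14:12
  after task 3 (54 min): 15:06
Total elapsed: 246 minutes
End time: 15:06

15:06


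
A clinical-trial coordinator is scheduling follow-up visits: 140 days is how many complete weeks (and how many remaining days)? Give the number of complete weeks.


Total days: 140
Days per week: 7
Division: 140 / 7 = 20 remainder 0
Complete weeks: 20
Remaining days: 0

20


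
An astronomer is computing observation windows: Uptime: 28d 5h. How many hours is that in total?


Days: 28
Extra hours: 5
Hours per day: 24
Days to hours: 28 x 24 = 672
Total: 672 + 5 = 677

677


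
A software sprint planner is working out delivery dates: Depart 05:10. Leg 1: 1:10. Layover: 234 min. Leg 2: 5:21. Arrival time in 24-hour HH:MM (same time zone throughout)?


Depart: 05:10
Leg 1: +70 min -> 06:20
Layover: +234 min -> 10:14
Leg 2: +321 min -> 15:35
Total travel: 625 minutes = 10h 25m
Arrival: 15:35

15:35


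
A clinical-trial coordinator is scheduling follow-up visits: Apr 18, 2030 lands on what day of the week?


Date: 2030-04-18
January 1, 2030 is a Tuesday
Day of year: 108
Offset from Jan 1: 107 days
107 mod 7 = 2
Result: Thursday

Thursday


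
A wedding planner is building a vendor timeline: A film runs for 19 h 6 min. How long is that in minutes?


Hours: 19
Minutes: 6
Convert hours to minutes: 19 x 60 = 1140
Add remaining minutes: 1140 + 6 = 1146

1146


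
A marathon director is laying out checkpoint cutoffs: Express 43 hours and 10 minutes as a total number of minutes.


Hours: 43
Extra minutes: 10
Minutes per hour: 60
Hours to minutes: 43 x 60 = 2580
Total: 2580 + 10 = 2590

2590


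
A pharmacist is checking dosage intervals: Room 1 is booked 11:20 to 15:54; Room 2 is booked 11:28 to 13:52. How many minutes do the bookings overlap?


Interval A: [680, 954] minutes from midnight
Interval B: [688, 832] minutes from midnight
Overlap start = max(680, 688) = 688
Overlap end = min(954, 832) = 832
Overlap = 832 - 688 = 144 minutes

144


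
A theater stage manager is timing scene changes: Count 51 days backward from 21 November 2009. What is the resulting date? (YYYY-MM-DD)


Start: 2009-11-21
Subtracting 51 days
Days already passed in November: 21
After going back through November: 30 more days to subtract
October 2009 has 31 days, need 30
Result: 2009-10-01

2009-10-01


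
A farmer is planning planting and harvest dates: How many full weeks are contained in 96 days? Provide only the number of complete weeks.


Total days: 96
Days per week: 7
Division: 96 / 7 = 13 remainder 5
Complete weeks: 13
Remaining days: 5

13


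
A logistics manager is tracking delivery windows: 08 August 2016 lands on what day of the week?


Date: 2016-08-08
January 1, 2016 is a Friday
Day of year: 221
Offset from Jan 1: 220 days
220 mod 7 = 3
Result: Monday

Monday


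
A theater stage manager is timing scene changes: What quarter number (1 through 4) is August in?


Month: August (month 8)
Q1: January-March (months 1-3)
Q2: April-June (months 4-6)
Q3: July-September (months 7-9)
Q4: October-December (months 10-12)
Month 8 falls in Q3

3


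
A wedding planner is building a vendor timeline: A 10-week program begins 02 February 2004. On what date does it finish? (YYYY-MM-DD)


Start: 2004-02-02
Weeks to add: 10
Convert to days: 10 x 7 = 70 days
Add 70 days to 2004-02-02
Result: 2004-04-12

2004-04-12


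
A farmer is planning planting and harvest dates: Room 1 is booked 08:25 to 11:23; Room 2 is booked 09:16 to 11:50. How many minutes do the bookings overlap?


Interval A: [505, 683] minutes from midnight
Interval B: [556, 710] minutes from midnight
Overlap start = max(505, 556) = 556
Overlap end = min(683, 710) = 683
Overlap = 683 - 556 = 127 minutes

127


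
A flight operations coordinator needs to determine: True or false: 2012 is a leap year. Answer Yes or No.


Year: 2012
Divisible by 4? 2012 / 4 = 503.0 -> Yes
Divisible by 100? 2012 / 100 = 20.12 -> No
Divisible by 4 but not 100, so it IS a leap year

Yes


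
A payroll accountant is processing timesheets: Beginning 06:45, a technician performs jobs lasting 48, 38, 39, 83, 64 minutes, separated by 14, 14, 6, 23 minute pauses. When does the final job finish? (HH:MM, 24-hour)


Start: 06:45 = 405 min from midnight
  after task 1 (48 min): 07:33
  after break (14 min): 07:47
  after task 2 (38 min): 08:25
  after break (14 min): 08:39
  after task 3 (39 min): 09:18
  after break (6 min): 09:24
  after task 4 (83 min): 10:47
  after break (23 min): 11:10
  after task 5 (64 min): 12:14
Total elapsed: 329 minutes
End time: 12:14

12:14


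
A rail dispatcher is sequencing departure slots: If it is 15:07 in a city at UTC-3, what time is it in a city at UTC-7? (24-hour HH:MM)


Local time: 15:07 at UTC-3 (offset -3h)
Target zone: UTC-7 (offset -7h)
Difference: -7 - (-3) = -4 hours
Calculation: 15 + (-4) = 11
Result: 11:07

11:07


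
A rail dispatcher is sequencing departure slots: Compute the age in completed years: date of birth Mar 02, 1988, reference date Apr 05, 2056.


Birth: 1988-03-02
Reference: 2056-04-05
Year difference: 2056 - 1988 = 68
Has birthday (03-02) occurred by 04-05? Yes
Age in full years: 68

68


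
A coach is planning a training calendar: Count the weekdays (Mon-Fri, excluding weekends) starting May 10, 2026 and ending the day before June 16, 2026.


Start: 2026-05-10 (Sunday)
End (exclusive): 2026-06-16 (Tuesday)
Total calendar days: 37
Full weeks: 37 // 7 = 5 -> 25 weekdays
Remaining 2 days starting on Sunday:
  Sun(-), Mon(w) -> 1 weekdays
Total business days: 25 + 1 = 26

26


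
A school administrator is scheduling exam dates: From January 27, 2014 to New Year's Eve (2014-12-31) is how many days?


Start: January 27, 2014
End: December 31, 2014
Days left in January: 4
February: 28
March: 31
April: 30
May: 31
... plus remaining months
Sum of remaining months: 334
Total: 4 + 334 = 338

338


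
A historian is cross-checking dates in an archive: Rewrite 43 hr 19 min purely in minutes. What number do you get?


Hours: 43
Extra minutes: 19
Minutes per hour: 60
Hours to minutes: 43 x 60 = 2580
Total: 2580 + 19 = 2599

2599


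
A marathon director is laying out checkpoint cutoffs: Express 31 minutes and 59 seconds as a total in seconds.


Minutes: 31
Seconds: 59
Convert minutes to seconds: 31 x 60 = 1860
Add remaining seconds: 1860 + 59 = 1919

1919


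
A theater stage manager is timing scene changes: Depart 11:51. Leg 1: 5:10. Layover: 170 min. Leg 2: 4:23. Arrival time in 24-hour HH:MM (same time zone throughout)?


Depart: 11:51
Leg 1: +310 min -> 17:01
Layover: +170 min -> 19:51
Leg 2: +263 min -> 00:14
Total travel: 743 minutes = 12h 23m
Arrival: 00:14

00:14


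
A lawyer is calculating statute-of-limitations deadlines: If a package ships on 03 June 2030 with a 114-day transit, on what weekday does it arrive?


Start: 2030-06-03 (Monday)
Step 1 - find target date: add 114 days
  2030-06-03 + 114 days = 2030-09-25
Step 2 - day of week:
  114 mod 7 = 2
  Monday + 2 days -> Wednesday
Result: Wednesday (2030-09-25)

Wednesday


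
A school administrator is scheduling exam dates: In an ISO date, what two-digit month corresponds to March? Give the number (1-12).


Calendar month order:
2. February
3. March <--
4. April
March is month number 3

3


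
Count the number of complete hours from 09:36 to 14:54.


Start: 09:36
End: 14:54
Hour difference: 14 - 9 = 5 hours
Minute difference: 54 - 36 = 18 minutes
Total minutes: 318
Complete hours: 318 / 60 = 5 (remainder 18)

5


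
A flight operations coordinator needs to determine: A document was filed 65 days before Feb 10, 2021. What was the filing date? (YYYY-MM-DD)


Start: 2021-02-10
Subtracting 65 days
Days already passed in February: 10
After going back through February: 55 more days to subtract
January 2021: 31 days, 24 remaining
December 2020 has 31 days, need 24
Result: 2020-12-07

2020-12-07


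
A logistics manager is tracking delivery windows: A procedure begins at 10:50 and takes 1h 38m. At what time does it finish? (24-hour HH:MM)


Start time: 10:50
Adding: 1 hours 38 minutes
Minutes: 50 + 38 = 88
Minute overflow: 88 >= 60, so carry 1 hour, minutes = 28
Hours: 10 + 1 + 1 = 12
Result: 12:28

12:28


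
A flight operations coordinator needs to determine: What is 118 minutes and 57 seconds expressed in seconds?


Minutes: 118
Extra seconds: 57
Seconds per minute: 60
Minutes to seconds: 118 x 60 = 7080
Total: 7080 + 57 = 7137

7137


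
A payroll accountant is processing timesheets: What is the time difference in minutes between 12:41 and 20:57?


Start time: 12:41 = 761 minutes from midnight
End time: 20:57 = 1257 minutes from midnight
Difference: 1257 - 761 = 496 minutes
That is 8 hours and 16 minutes

496


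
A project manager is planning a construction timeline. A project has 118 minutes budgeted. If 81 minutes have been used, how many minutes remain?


Total budget: 118 minutes
Time used: 81 minutes
Remaining: 118 - 81 = 37 minutes
Percent used: 68.6%
Percent remaining: 31.4%

37


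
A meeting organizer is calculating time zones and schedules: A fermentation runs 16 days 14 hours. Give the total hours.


Days: 16
Extra hours: 14
Hours per day: 24
Days to hours: 16 x 24 = 384
Total: 384 + 14 = 398

398


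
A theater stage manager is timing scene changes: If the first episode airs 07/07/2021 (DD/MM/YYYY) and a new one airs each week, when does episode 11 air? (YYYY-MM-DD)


First occurrence: 2021-07-07 (occurrence 1)
Each occurrence is 7 days after the previous.
Occurrence 11 is 10 weeks after the first.
10 weeks = 70 days
2021-07-07 + 70 days = 2021-09-15

2021-09-15


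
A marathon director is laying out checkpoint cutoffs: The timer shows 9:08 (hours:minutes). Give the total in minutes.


Hours: 9
Minutes: 8
Convert hours to minutes: 9 x 60 = 540
Add remaining minutes: 540 + 8 = 548

548


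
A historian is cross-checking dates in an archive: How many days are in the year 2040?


Year: 2040
Check leap year rules:
Divisible by 4? Yes
Divisible by 100? No
2040 is a leap year
Days: 366

366


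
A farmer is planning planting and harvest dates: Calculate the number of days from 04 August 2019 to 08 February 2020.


Start date: 2019-08-04
End date: 2020-02-08
Aug 2019: +28 days
Sep 2019: +30 days
Oct 2019: +31 days
... (4 more months)
Total: 188 days

188


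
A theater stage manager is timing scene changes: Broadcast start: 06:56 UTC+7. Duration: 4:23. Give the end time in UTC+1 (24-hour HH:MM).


Start: 06:56 in UTC+7
Step 1 - add duration:
  minutes: 56 + 23 = 79 (carry 1h)
  hours: 6 + 4 + 1 = 11
  end in UTC+7: 11:19
Step 2 - convert UTC+7 -> UTC+1:
  offset difference: 1 - (7) = -6 hours
  11 + (-6) = 5 -> mod 24 = 5
Result: 05:19 in UTC+1

05:19


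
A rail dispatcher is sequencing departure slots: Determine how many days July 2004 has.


Month: July
Year: 2004
July is a 31-day month
Total: 31 days

31


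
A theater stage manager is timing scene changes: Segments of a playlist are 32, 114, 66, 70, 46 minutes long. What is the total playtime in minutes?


Durations: 32, 114, 66, 70, 46
Running sum: 32
+ 114 = 146
+ 66 = 212
+ 70 = 282
+ 46 = 328
Total duration: 328 minutes
That is 5 hours and 28 minutes

328


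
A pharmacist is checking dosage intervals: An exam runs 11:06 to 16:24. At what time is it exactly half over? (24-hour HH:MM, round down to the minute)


Start time: 11:06 = 666 minutes from midnight
End time: 16:24 = 984 minutes from midnight
Sum: 666 + 984 = 1650
Midpoint: 1650 / 2 = 825 minutes
Convert: 825 / 60 = 13 hours, 45 minutes
Result: 13:45

13:45


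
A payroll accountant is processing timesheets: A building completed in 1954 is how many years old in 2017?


Birth year: 1954
Current year: 2017
Age = current year - birth year
Age = 2017 - 1954 = 63

63


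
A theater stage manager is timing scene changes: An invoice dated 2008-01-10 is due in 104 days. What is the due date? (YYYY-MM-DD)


Start: 2008-01-10
Adding 104 days
Days remaining in January: 21
After January: 83 days still to add
February 2008: 29 days, 54 remaining
March 2008: 31 days, 23 remaining
April 2008 has 30 days, need 23
Result: 2008-04-23

2008-04-23


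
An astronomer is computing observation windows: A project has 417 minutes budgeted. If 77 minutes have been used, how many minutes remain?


Total budget: 417 minutes
Time used: 77 minutes
Remaining: 417 - 77 = 340 minutes
Percent used: 18.5%
Percent remaining: 81.5%

340


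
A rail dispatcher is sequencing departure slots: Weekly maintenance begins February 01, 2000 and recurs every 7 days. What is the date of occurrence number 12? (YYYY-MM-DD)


First occurrence: 2000-02-01 (occurrence 1)
Each occurrence is 7 days after the previous.
Occurrence 12 is 11 weeks after the first.
11 weeks = 77 days
2000-02-01 + 77 days = 2000-04-18

2000-04-18


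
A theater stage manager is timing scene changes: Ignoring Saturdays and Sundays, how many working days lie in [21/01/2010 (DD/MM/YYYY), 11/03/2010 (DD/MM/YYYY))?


Start: 2010-01-21 (Thursday)
End (exclusive): 2010-03-11 (Thursday)
Total calendar days: 49
Full weeks: 49 // 7 = 7 -> 35 weekdays
Remaining 0 days starting on Thursday:
Total business days: 35 + 0 = 35

35


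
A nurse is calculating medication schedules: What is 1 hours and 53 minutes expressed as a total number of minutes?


Hours: 1
Minutes: 53
Convert hours to minutes: 1 x 60 = 60
Add remaining minutes: 60 + 53 = 113

113


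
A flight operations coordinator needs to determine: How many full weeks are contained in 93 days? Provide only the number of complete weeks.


Total days: 93
Days per week: 7
Division: 93 / 7 = 13 remainder 2
Complete weeks: 13
Remaining days: 2

13


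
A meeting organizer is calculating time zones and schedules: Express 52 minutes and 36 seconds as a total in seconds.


Minutes: 52
Seconds: 36
Convert minutes to seconds: 52 x 60 = 3120
Add remaining seconds: 3120 + 36 = 3156

3156


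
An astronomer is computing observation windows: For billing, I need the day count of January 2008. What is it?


Month: January
Year: 2008
January is a 31-day month
Total: 31 days

31


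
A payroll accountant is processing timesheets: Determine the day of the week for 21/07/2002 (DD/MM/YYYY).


Date: 2002-07-21
January 1, 2002 is a Tuesday
Day of year: 202
Offset from Jan 1: 201 days
201 mod 7 = 5
Result: Sunday

Sunday


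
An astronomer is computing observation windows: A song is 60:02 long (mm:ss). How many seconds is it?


Minutes: 60
Extra seconds: 2
Seconds per minute: 60
Minutes to seconds: 60 x 60 = 3600
Total: 3600 + 2 = 3602

3602


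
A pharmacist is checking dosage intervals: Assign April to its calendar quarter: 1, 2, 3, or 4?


Month: April (month 4)
Q1: January-March (months 1-3)
Q2: April-June (months 4-6)
Q3: July-September (months 7-9)
Q4: October-December (months 10-12)
Month 4 falls in Q2

2


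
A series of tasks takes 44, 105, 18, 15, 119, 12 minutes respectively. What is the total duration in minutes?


Durations: 44, 105, 18, 15, 119, 12
Running sum: 44
+ 105 = 149
+ 18 = 167
+ 15 = 182
+ 119 = 301
+ 12 = 313
Total duration: 313 minutes
That is 5 hours and 13 minutes

313


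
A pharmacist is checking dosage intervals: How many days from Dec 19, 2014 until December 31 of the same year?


Start: December 19, 2014
End: December 31, 2014
Days left in December: 12
Total: 12 days

12


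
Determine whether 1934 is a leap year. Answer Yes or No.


Year: 1934
Divisible by 4? 1934 / 4 = 483.5 -> No
Not divisible by 4, so NOT a leap year

No


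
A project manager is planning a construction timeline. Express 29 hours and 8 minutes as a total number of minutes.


Hours: 29
Extra minutes: 8
Minutes per hour: 60
Hours to minutes: 29 x 60 = 1740
Total: 1740 + 8 = 1748

1748


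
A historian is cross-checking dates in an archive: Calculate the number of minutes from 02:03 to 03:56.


Start time: 02:03 = 123 minutes from midnight
End time: 03:56 = 236 minutes from midnight
Difference: 236 - 123 = 113 minutes
That is 1 hours and 53 minutes

113


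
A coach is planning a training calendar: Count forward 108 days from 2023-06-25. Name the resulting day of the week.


Start: 2023-06-25 (Sunday)
Step 1 - find target date: add 108 days
  2023-06-25 + 108 days = 2023-10-11
Step 2 - day of week:
  108 mod 7 = 3
  Sunday + 3 days -> Wednesday
Result: Wednesday (2023-10-11)

Wednesday


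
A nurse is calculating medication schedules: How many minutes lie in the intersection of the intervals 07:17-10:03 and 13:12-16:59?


Interval A: [437, 603] minutes from midnight
Interval B: [792, 1019] minutes from midnight
Overlap start = max(437, 792) = 792
Overlap end = min(603, 1019) = 603
End <= start, so the intervals do not overlap: 0 minutes

0


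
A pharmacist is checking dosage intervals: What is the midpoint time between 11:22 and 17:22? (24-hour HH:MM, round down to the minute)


Start time: 11:22 = 682 minutes from midnight
End time: 17:22 = 1042 minutes from midnight
Sum: 682 + 1042 = 1724
Midpoint: 1724 / 2 = 862 minutes
Convert: 862 / 60 = 14 hours, 22 minutes
Result: 14:22

14:22


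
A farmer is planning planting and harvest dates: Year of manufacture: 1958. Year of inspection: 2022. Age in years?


Birth year: 1958
Current year: 2022
Age = current year - birth year
Age = 2022 - 1958 = 64

64


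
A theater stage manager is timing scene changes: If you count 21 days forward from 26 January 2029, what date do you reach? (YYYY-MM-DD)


Start: 2029-01-26
Adding 21 days
Days remaining in January: 5
After January: 16 days still to add
February 2029 has 28 days, need 16
Result: 2029-02-16

2029-02-16


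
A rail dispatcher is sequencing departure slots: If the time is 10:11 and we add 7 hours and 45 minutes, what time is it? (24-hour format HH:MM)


Start time: 10:11
Adding: 7 hours 45 minutes
Minutes: 11 + 45 = 56
Hours: 10 + 7 + 0 = 17
Result: 17:56

17:56


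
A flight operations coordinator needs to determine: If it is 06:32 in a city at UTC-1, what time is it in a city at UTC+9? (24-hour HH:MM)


Local time: 06:32 at UTC-1 (offset -1h)
Target zone: UTC+9 (offset 9h)
Difference: 9 - (-1) = 10 hours
Calculation: 6 + (10) = 16
Result: 16:32

16:32


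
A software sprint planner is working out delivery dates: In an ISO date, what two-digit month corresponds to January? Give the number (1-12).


Calendar month order:
1. January <--
2. February
January is month number 1

1


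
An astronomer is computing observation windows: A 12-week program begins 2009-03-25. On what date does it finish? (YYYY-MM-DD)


Start: 2009-03-25
Weeks to add: 12
Convert to days: 12 x 7 = 84 days
Add 84 days to 2009-03-25
Result: 2009-06-17

2009-06-17


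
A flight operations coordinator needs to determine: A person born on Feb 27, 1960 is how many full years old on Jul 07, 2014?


Birth: 1960-02-27
Reference: 2014-07-07
Year difference: 2014 - 1960 = 54
Has birthday (02-27) occurred by 07-07? Yes
Age in full years: 54

54


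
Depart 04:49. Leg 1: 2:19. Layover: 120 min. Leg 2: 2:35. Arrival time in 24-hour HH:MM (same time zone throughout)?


Depart: 04:49
Leg 1: +139 min -> 07:08
Layover: +120 min -> 09:08
Leg 2: +155 min -> 11:43
Total travel: 414 minutes = 6h 54m
Arrival: 11:43

11:43


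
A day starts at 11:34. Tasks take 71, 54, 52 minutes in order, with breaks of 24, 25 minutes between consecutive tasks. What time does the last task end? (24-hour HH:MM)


Start: 11:34 = 694 min from midnight
  after task 1 (71 min): 12:45
  after break (24 min): 13:09
  after task 2 (54 min): 14:03
  after break (25 min): 14:28
  after task 3 (52 min): 15:20
Total elapsed: 226 minutes
End time: 15:20

15:20


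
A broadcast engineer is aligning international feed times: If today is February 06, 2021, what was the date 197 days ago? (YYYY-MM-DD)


Start: 2021-02-06
Subtracting 197 days
Days already passed in February: 6
After going back through February: 191 more days to subtract
January 2021: 31 days, 160 remaining
December 2020: 31 days, 129 remaining
November 2020: 30 days, 99 remaining
October 2020: 31 days, 68 remaining
Result: 2020-07-24

2020-07-24


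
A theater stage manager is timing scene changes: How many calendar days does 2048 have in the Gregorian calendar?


Year: 2048
Check leap year rules:
Divisible by 4? Yes
Divisible by 100? No
2048 is a leap year
Days: 366

366


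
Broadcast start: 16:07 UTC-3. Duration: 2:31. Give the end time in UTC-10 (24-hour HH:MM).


Start: 16:07 in UTC-3
Step 1 - add duration:
  minutes: 7 + 31 = 38
  hours: 16 + 2 + 0 = 18
  end in UTC-3: 18:38
Step 2 - convert UTC-3 -> UTC-10:
  offset difference: -10 - (-3) = -7 hours
  18 + (-7) = 11 -> mod 24 = 11
Result: 11:38 in UTC-10

11:38


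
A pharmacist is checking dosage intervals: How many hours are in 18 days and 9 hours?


Days: 18
Extra hours: 9
Hours per day: 24
Days to hours: 18 x 24 = 432
Total: 432 + 9 = 441

441


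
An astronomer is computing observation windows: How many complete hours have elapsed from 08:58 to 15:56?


Start: 08:58
End: 15:56
Hour difference: 15 - 8 = 7 hours
Minute difference: 56 - 58 = -2 minutes
Total minutes: 418
Complete hours: 418 / 60 = 6 (remainder 58)

6


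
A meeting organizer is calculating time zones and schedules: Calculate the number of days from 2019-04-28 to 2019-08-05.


Start date: 2019-04-28
End date: 2019-08-05
Apr 2019: +3 days
May 2019: +31 days
Jun 2019: +30 days
Jul 2019: +31 days
Aug 2019: +4 days
Total: 99 days

99


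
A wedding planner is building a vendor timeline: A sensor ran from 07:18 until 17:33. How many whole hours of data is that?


Start: 07:18
End: 17:33
Hour difference: 17 - 7 = 10 hours
Minute difference: 33 - 18 = 15 minutes
Total minutes: 615
Complete hours: 615 / 60 = 10 (remainder 15)

10


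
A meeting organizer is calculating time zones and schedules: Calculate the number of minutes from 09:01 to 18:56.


Start time: 09:01 = 541 minutes from midnight
End time: 18:56 = 1136 minutes from midnight
Difference: 1136 - 541 = 595 minutes
That is 9 hours and 55 minutes

595


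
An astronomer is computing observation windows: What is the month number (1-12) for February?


Calendar month order:
1. January
2. February <--
3. March
February is month number 2

2


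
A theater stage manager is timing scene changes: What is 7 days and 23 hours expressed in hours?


Days: 7
Extra hours: 23
Hours per day: 24
Days to hours: 7 x 24 = 168
Total: 168 + 23 = 191

191


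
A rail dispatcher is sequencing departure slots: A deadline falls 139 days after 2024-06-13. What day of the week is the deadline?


Start: 2024-06-13 (Thursday)
Step 1 - find target date: add 139 days
  2024-06-13 + 139 days = 2024-10-30
Step 2 - day of week:
  139 mod 7 = 6
  Thursday + 6 days -> Wednesday
Result: Wednesday (2024-10-30)

Wednesday


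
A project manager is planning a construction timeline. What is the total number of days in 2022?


Year: 2022
Check leap year rules:
Divisible by 4? No
2022 is not a leap year
Days: 365

365


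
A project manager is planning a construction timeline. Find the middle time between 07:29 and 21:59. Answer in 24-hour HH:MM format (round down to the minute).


Start time: 07:29 = 449 minutes from midnight
End time: 21:59 = 1319 minutes from midnight
Sum: 449 + 1319 = 1768
Midpoint: 1768 / 2 = 884 minutes
Convert: 884 / 60 = 14 hours, 44 minutes
Result: 14:44

14:44


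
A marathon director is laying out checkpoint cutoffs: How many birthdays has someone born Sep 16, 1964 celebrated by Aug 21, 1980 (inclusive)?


Birth: 1964-09-16
Reference: 1980-08-21
Year difference: 1980 - 1964 = 16
Has birthday (09-16) occurred by 08-21? No
Birthday not yet reached this year -> subtract 1
Age in full years: 15

15


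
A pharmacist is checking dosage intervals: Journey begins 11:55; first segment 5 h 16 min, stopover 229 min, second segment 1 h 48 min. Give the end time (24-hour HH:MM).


Depart: 11:55
Leg 1: +316 min -> 17:11
Layover: +229 min -> 21:00
Leg 2: +108 min -> 22:48
Total travel: 653 minutes = 10h 53m
Arrival: 22:48

22:48


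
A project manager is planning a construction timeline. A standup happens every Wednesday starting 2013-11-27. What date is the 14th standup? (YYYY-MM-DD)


First occurrence: 2013-11-27 (occurrence 1)
Each occurrence is 7 days after the previous.
Occurrence 14 is 13 weeks after the first.
13 weeks = 91 days
2013-11-27 + 91 days = 2014-02-26

2014-02-26


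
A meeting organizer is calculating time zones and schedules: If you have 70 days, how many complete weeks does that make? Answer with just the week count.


Total days: 70
Days per week: 7
Division: 70 / 7 = 10 remainder 0
Complete weeks: 10
Remaining days: 0

10


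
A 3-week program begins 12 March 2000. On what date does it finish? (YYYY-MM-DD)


Start: 2000-03-12
Weeks to add: 3
Convert to days: 3 x 7 = 21 days
Add 21 days to 2000-03-12
Result: 2000-04-02

2000-04-02


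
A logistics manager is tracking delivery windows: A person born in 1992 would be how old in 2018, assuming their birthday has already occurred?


Birth year: 1992
Current year: 2018
Age = current year - birth year
Age = 2018 - 1992 = 26

26


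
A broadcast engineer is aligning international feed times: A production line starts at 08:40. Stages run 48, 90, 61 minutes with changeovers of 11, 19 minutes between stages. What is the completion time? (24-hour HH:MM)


Start: 08:40 = 520 min from midnight
  after task 1 (48 min): 09:28
  after break (11 min): 09:39
  after task 2 (90 min): 11:09
  after break (19 min): 11:28
  after task 3 (61 min): 12:29
Total elapsed: 229 minutes
End time: 12:29

12:29


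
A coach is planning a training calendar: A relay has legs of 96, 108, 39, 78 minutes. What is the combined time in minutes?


Durations: 96, 108, 39, 78
Running sum: 96
+ 108 = 204
+ 39 = 243
+ 78 = 321
Total duration: 321 minutes
That is 5 hours and 21 minutes

321


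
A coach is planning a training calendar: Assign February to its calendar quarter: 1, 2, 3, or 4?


Month: February (month 2)
Q1: January-March (months 1-3)
Q2: April-June (months 4-6)
Q3: July-September (months 7-9)
Q4: October-December (months 10-12)
Month 2 falls in Q1

1


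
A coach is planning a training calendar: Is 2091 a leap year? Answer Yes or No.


Year: 2091
Divisible by 4? 2091 / 4 = 522.75 -> No
Not divisible by 4, so NOT a leap year

No


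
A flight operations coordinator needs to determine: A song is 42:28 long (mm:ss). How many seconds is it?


Minutes: 42
Extra seconds: 28
Seconds per minute: 60
Minutes to seconds: 42 x 60 = 2520
Total: 2520 + 28 = 2548

2548


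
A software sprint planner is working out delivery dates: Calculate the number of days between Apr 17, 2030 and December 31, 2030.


Start: April 17, 2030
End: December 31, 2030
Days left in April: 13
May: 31
June: 30
July: 31
August: 31
... plus remaining months
Sum of remaining months: 245
Total: 13 + 245 = 258

258


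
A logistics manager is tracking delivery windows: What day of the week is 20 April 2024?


Date: 2024-04-20
January 1, 2024 is a Monday
Day of year: 111
Offset from Jan 1: 110 days
110 mod 7 = 5
Result: Saturday

Saturday


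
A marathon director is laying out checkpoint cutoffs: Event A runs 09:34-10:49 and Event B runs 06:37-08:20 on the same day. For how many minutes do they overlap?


Interval A: [574, 649] minutes from midnight
Interval B: [397, 500] minutes from midnight
Overlap start = max(574, 397) = 574
Overlap end = min(649, 500) = 500
End <= start, so the intervals do not overlap: 0 minutes

0


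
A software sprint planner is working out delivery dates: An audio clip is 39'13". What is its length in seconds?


Minutes: 39
Seconds: 13
Convert minutes to seconds: 39 x 60 = 2340
Add remaining seconds: 2340 + 13 = 2353

2353


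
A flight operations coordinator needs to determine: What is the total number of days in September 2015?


Month: September
Year: 2015
September is a 30-day month
Total: 30 days

30


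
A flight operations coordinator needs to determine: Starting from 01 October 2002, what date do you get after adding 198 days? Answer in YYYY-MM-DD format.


Start: 2002-10-01
Adding 198 days
Days remaining in October: 30
After October: 168 days still to add
November 2002: 30 days, 138 remaining
December 2002: 31 days, 107 remaining
January 2003: 31 days, 76 remaining
February 2003: 28 days, 48 remaining
Result: 2003-04-17

2003-04-17


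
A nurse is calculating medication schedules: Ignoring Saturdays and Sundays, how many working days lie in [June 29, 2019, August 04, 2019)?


Start: 2019-06-29 (Saturday)
End (exclusive): 2019-08-04 (Sunday)
Total calendar days: 36
Full weeks: 36 // 7 = 5 -> 25 weekdays
Remaining 1 days starting on Saturday:
  Sat(-) -> 0 weekdays
Total business days: 25 + 0 = 25

25


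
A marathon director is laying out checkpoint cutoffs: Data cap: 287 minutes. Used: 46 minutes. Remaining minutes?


Total budget: 287 minutes
Time used: 46 minutes
Remaining: 287 - 46 = 241 minutes
Percent used: 16.0%
Percent remaining: 84.0%

241


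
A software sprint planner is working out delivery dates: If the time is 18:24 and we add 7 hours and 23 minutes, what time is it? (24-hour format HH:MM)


Start time: 18:24
Adding: 7 hours 23 minutes
Minutes: 24 + 23 = 47
Hours: 18 + 7 + 0 = 25
Hour wraparound: 25 mod 24 = 1
Result: 01:47

01:47


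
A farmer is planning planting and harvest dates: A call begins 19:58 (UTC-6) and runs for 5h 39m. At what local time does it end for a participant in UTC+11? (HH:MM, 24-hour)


Start: 19:58 in UTC-6
Step 1 - add duration:
  minutes: 58 + 39 = 97 (carry 1h)
  hours: 19 + 5 + 1 = 25
  end in UTC-6: 01:37
Step 2 - convert UTC-6 -> UTC+11:
  offset difference: 11 - (-6) = 17 hours
  1 + (17) = 18 -> mod 24 = 18
Result: 18:37 in UTC+11

18:37


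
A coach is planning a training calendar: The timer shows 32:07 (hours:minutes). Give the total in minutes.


Hours: 32
Minutes: 7
Convert hours to minutes: 32 x 60 = 1920
Add remaining minutes: 1920 + 7 = 1927

1927


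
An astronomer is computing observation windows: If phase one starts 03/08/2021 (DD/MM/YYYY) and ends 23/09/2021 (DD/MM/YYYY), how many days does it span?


Start date: 2021-08-03
End date: 2021-09-23
Aug 2021: +29 days
Sep 2021: +22 days
Total: 51 days

51


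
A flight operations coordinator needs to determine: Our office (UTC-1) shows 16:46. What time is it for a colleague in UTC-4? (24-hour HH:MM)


Local time: 16:46 at UTC-1 (offset -1h)
Target zone: UTC-4 (offset -4h)
Difference: -4 - (-1) = -3 hours
Calculation: 16 + (-3) = 13
Result: 13:46

13:46


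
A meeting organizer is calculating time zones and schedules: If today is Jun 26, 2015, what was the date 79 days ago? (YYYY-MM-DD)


Start: 2015-06-26
Subtracting 79 days
Days already passed in June: 26
After going back through June: 53 more days to subtract
May 2015: 31 days, 22 remaining
April 2015 has 30 days, need 22
Result: 2015-04-08

2015-04-08


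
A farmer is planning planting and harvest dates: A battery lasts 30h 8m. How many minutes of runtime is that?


Hours: 30
Extra minutes: 8
Minutes per hour: 60
Hours to minutes: 30 x 60 = 1800
Total: 1800 + 8 = 1808

1808


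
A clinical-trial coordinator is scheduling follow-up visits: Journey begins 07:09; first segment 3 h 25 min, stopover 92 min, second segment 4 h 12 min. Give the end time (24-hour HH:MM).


Depart: 07:09
Leg 1: +205 min -> 10:34
Layover: +92 min -> 12:06
Leg 2: +252 min -> 16:18
Total travel: 549 minutes = 9h 9m
Arrival: 16:18

16:18


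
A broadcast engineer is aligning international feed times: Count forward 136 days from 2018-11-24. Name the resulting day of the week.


Start: 2018-11-24 (Saturday)
Step 1 - find target date: add 136 days
  2018-11-24 + 136 days = 2019-04-09
Step 2 - day of week:
  136 mod 7 = 3
  Saturday + 3 days -> Tuesday
Result: Tuesday (2019-04-09)

Tuesday


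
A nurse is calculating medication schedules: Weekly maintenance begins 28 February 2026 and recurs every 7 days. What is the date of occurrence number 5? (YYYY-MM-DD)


First occurrence: 2026-02-28 (occurrence 1)
Each occurrence is 7 days after the previous.
Occurrence 5 is 4 weeks after the first.
4 weeks = 28 days
2026-02-28 + 28 days = 2026-03-28

2026-03-28


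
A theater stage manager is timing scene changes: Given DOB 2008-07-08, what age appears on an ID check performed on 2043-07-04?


Birth: 2008-07-08
Reference: 2043-07-04
Year difference: 2043 - 2008 = 35
Has birthday (07-08) occurred by 07-04? No
Birthday not yet reached this year -> subtract 1
Age in full years: 34

34


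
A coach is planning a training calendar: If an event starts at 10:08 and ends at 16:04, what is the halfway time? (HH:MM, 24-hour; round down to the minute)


Start time: 10:08 = 608 minutes from midnight
End time: 16:04 = 964 minutes from midnight
Sum: 608 + 964 = 1572
Midpoint: 1572 / 2 = 786 minutes
Convert: 786 / 60 = 13 hours, 6 minutes
Result: 13:06

13:06


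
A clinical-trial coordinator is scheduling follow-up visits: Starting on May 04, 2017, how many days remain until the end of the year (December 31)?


Start: May 04, 2017
End: December 31, 2017
Days left in May: 27
June: 30
July: 31
August: 31
September: 30
... plus remaining months
Sum of remaining months: 214
Total: 27 + 214 = 241

241


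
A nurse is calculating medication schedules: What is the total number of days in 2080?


Year: 2080
Check leap year rules:
Divisible by 4? Yes
Divisible by 100? No
2080 is a leap year
Days: 366

366


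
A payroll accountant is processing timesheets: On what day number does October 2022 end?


Month: October
Year: 2022
October is a 31-day month
Total: 31 days

31


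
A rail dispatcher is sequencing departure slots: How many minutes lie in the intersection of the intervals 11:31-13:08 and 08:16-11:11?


Interval A: [691, 788] minutes from midnight
Interval B: [496, 671] minutes from midnight
Overlap start = max(691, 496) = 691
Overlap end = min(788, 671) = 671
End <= start, so the intervals do not overlap: 0 minutes

0


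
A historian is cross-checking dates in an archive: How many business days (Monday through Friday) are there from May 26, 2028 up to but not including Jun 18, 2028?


Start: 2028-05-26 (Friday)
End (exclusive): 2028-06-18 (Sunday)
Total calendar days: 23
Full weeks: 23 // 7 = 3 -> 15 weekdays
Remaining 2 days starting on Friday:
  Fri(w), Sat(-) -> 1 weekdays
Total business days: 15 + 1 = 16

16


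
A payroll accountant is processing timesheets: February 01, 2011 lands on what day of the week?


Date: 2011-02-01
January 1, 2011 is a Saturday
Day of year: 32
Offset from Jan 1: 31 days
31 mod 7 = 3
Result: Tuesday

Tuesday


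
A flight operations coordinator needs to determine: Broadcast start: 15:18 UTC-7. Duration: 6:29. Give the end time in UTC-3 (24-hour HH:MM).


Start: 15:18 in UTC-7
Step 1 - add duration:
  minutes: 18 + 29 = 47
  hours: 15 + 6 + 0 = 21
  end in UTC-7: 21:47
Step 2 - convert UTC-7 -> UTC-3:
  offset difference: -3 - (-7) = 4 hours
  21 + (4) = 25 -> mod 24 = 1
Result: 01:47 in UTC-3

01:47


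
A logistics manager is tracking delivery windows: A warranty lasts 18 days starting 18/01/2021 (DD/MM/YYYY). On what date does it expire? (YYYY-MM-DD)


Start: 2021-01-18
Adding 18 days
Days remaining in January: 13
After January: 5 days still to add
February 2021 has 28 days, need 5
Result: 2021-02-05

2021-02-05


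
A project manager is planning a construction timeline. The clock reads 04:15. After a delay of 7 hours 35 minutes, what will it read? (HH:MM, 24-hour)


Start time: 04:15
Adding: 7 hours 35 minutes
Minutes: 15 + 35 = 50
Hours: 4 + 7 + 0 = 11
Result: 11:50

11:50
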